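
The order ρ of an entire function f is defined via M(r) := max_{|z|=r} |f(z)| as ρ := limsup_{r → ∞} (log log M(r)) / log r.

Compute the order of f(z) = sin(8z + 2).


sin(w) is a linear combination of e^{iw} and e^{−iw} (or e^w, e^{−w} in the hyperbolic case), so |sin(w)| ≤ e^{|w|}. With w = 8z + 2, |w| ≤ 8|z| + 2 = 8r + 2 on |z| = r, giving M(r) ≤ e^{8r + 2}, so ρ ≤ 1. On a suitable ray (z = it for sin/cos; z = t for sinh/cosh, t real → ∞), |sin(8z + 2)| grows like e^{8|t|}/2, so ρ ≥ 1. Hence ρ = 1.
Therefore ρ = 1.

Order ρ = 1.


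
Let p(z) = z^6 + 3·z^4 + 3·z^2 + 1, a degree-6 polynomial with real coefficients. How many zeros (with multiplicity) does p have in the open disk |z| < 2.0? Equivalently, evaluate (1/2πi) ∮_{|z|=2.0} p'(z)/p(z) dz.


The zeros of p are: (0 + 1i), (0 - 1i), (0 + 1i), (0 - 1i), (0 + 1i), (0 - 1i).
Their magnitudes are: 1, 1, 1, 1, 1, 1.
Zeros with |z| < R = 2.0: (0 + 1i), (0 - 1i), (0 + 1i), (0 - 1i), (0 + 1i), (0 - 1i).
Count = 6.
By the argument principle, (1/2πi) ∮_{|z|=R} p'(z)/p(z) dz equals exactly this count.

Number of zeros inside |z| < 2.0: 6.


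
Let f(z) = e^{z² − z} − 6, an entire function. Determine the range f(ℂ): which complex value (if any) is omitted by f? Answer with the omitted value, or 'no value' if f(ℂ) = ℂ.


Little Picard bounds the complement of f(ℂ) to at most one point.
The exponent g(z) = z² − z is a nonconstant polynomial, hence surjective onto ℂ. So e^{g(z)} takes every value in {e^w : w ∈ ℂ} = ℂ ∖ {0}. Adding -6 shifts the range to ℂ ∖ {-6}. f omits exactly -6.

Omitted value: -6.


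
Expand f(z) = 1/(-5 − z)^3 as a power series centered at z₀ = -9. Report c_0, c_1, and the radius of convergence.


Let w = z − z₀, so z = z₀ + w.
Then -5 − z = -5 − (z₀ + w) = (-5 − z₀) − w = 4 − w.
f(z) = 1/(4 − w)^3 = (1/(4)^3) · (1 − w/(4))^{−3}.
By the binomial series (1−u)^{−3} = Σ_{n≥0} C(n+2, 2) u^n for |u|<1, with u = w/(4):
  c_n = C(n+2, 2) / (4)^(n+3).
  c_0 = 1/(4)^3 = 1/64.
  c_1 = 3/(4)^4 = 3/256.
The series is valid for |w/d| < 1, i.e. |z − z₀| < |d|.
Radius of convergence: R = |-5 − z₀| = |4| = 4 (distance from z₀ to the singularity z = -5).

c_0 = 1/64, c_1 = 3/256; R = 4.


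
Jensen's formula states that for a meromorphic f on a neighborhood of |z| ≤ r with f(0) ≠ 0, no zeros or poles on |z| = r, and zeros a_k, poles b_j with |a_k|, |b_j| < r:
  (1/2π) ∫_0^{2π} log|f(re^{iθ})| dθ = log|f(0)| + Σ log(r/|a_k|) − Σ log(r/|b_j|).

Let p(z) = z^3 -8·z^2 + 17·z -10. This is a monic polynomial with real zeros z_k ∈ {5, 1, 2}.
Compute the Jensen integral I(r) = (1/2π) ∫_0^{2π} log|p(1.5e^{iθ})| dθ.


Zeros: 1, 2, 5; r = 1.5.
Inside |z| < r: 1. Outside (|z| ≥ r): 2, 5.
p(0) = -10, so log|p(0)| = log(10) = 2.3026.
Apply Jensen: I(r) = log|p(0)| + Σ_k log(r/|z_k|), summed over zeros inside |z| < r.
  log(r/|z_k|) for z_k = 1: log(1.5/1) = 0.4055
  Outside zeros (2, 5) contribute nothing to the Jensen sum.
Sum over inside zeros: 0.4055.
I(r) = log|p(0)| + (inside sum) = 2.3026 + 0.4055 = 2.7081.
Note: since some zeros are outside |z| ≤ r, the simplified n·log(r) form does NOT apply — only the inside zeros contribute.

I(r) ≈ 2.7081.


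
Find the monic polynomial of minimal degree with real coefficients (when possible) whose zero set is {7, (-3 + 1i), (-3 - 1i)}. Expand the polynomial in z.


The polynomial is p(z) = ∏_{α ∈ S} (z − α), where S = {7, (-3 + 1i), (-3 - 1i)}.
Expanding the product yields: p(z) = z^3 -z^2 -32·z -70.
Note conjugate pairs combine to real quadratics: (z − (-3+1i))(z − (-3−1i)) = z² + 6z + 10.
The resulting polynomial has degree 3 and real coefficients as required.

p(z) = z^3 -z^2 -32·z -70.


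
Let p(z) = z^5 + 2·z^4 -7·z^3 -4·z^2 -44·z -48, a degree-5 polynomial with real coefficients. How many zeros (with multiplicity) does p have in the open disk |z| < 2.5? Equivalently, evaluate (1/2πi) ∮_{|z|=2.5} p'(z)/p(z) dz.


The zeros of p are: 3, (0 + 2i), (0 - 2i), -4, -1.
Their magnitudes are: 3, 2, 2, 4, 1.
Zeros with |z| < R = 2.5: (0 + 2i), (0 - 2i), -1.
Count = 3.
By the argument principle, (1/2πi) ∮_{|z|=R} p'(z)/p(z) dz equals exactly this count.

Number of zeros inside |z| < 2.5: 3.


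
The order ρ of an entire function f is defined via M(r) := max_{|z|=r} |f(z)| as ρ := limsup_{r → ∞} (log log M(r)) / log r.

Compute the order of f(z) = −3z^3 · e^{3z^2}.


M(r) = max_{|z|=r} |-3|·|z|^3·|e^{3z^2}| = 3·r^3 · e^{3r^2} (the factors attain their maxima compatibly on |z|=r). Then log M(r) = log 3 + 3·log r + 3r^2, dominated by the last term, so log log M(r) ~ 2·log r. The polynomial factor -3z^3 contributes only a log r term and does not affect the order. ρ = 2.
Therefore ρ = 2.

Order ρ = 2.


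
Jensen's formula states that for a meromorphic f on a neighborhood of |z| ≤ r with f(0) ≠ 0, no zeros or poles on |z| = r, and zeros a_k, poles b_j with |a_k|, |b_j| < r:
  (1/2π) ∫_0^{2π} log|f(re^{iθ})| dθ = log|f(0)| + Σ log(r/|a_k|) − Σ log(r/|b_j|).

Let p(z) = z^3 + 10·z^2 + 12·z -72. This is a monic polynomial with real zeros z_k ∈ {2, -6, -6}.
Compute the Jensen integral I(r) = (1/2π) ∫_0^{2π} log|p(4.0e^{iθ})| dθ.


Zeros: -6, -6, 2; r = 4.0.
Inside |z| < r: 2. Outside (|z| ≥ r): -6, -6.
p(0) = -72, so log|p(0)| = log(72) = 4.2767.
Apply Jensen: I(r) = log|p(0)| + Σ_k log(r/|z_k|), summed over zeros inside |z| < r.
  log(r/|z_k|) for z_k = 2: log(4.0/2) = 0.6931
  Outside zeros (-6, -6) contribute nothing to the Jensen sum.
Sum over inside zeros: 0.6931.
I(r) = log|p(0)| + (inside sum) = 4.2767 + 0.6931 = 4.9698.
Note: since some zeros are outside |z| ≤ r, the simplified n·log(r) form does NOT apply — only the inside zeros contribute.

I(r) ≈ 4.9698.


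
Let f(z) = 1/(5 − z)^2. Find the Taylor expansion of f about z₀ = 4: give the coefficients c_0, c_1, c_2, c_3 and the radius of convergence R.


Let w = z − z₀, so z = z₀ + w.
Then 5 − z = 5 − (z₀ + w) = (5 − z₀) − w = 1 − w.
f(z) = 1/(1 − w)^2 = (1/(1)^2) · (1 − w/(1))^{−2}.
By the binomial series (1−u)^{−2} = Σ_{n≥0} C(n+1, 1) u^n for |u|<1, with u = w/(1):
  c_n = C(n+1, 1) / (1)^(n+2).
  c_0 = 1/(1)^2 = 1.
  c_1 = 2/(1)^3 = 2.
  c_2 = 3/(1)^4 = 3.
  c_3 = 4/(1)^5 = 4.
The series is valid for |w/d| < 1, i.e. |z − z₀| < |d|.
Radius of convergence: R = |5 − z₀| = |1| = 1 (distance from z₀ to the singularity z = 5).

c_0 = 1, c_1 = 2, c_2 = 3, c_3 = 4; R = 1.


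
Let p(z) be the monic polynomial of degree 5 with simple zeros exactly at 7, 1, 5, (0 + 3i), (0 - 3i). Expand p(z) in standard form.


The polynomial is p(z) = ∏_{α ∈ S} (z − α), where S = {7, 1, 5, (0 + 3i), (0 - 3i)}.
Expanding the product yields: p(z) = z^5 -13·z^4 + 56·z^3 -152·z^2 + 423·z -315.
Note conjugate pairs combine to real quadratics: (z − (0+3i))(z − (0−3i)) = z² + 9.
The resulting polynomial has degree 5 and real coefficients as required.

p(z) = z^5 -13·z^4 + 56·z^3 -152·z^2 + 423·z -315.


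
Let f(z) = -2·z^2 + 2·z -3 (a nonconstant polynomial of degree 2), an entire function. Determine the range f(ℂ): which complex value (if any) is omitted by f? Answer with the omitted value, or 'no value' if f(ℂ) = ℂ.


Little Picard bounds the complement of f(ℂ) to at most one point.
For every w ∈ ℂ, the equation p(z) − w = 0 is a nonconstant polynomial in z and hence has at least one root by the fundamental theorem of algebra. So p is surjective onto ℂ, omitting no value.

Omitted value: no value.


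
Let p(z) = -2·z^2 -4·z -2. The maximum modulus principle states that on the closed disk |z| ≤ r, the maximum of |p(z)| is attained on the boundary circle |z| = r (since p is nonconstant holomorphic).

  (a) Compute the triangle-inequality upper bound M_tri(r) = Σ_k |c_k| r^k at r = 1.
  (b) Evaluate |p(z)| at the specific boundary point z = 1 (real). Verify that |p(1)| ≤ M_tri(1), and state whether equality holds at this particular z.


Coefficients: c_0 = -2, c_1 = -4, c_2 = -2. Radius r = 1.
Part (a). Triangle bound: M_tri(r) = Σ_k |c_k| r^k
  = |-2|·1^0 + |-4|·1^1 + |-2|·1^2
  = 2 + 4 + 2 = 8.
This bounds M(r) := max_{|z|=r} |p(z)| from above; equality holds iff all terms c_k z^k can be made to align in phase at a single z on |z|=r.
Part (b). At z = 1 (real, on the circle |z| = r):
  p(1) = (-2)·1^0 + (-4)·1^1 + (-2)·1^2 = -8.
  |p(1)| = 8.
Since all nonzero coefficients share the same sign, |p(1)| = 8 = M_tri(1); the triangle bound is attained at z = 1, so in fact M(r) = 8.

M_tri(1) = 8; |p(1)| = 8; equality at z=1: yes.


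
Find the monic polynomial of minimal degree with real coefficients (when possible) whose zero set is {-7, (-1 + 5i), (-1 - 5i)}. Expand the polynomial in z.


The polynomial is p(z) = ∏_{α ∈ S} (z − α), where S = {-7, (-1 + 5i), (-1 - 5i)}.
Expanding the product yields: p(z) = z^3 + 9·z^2 + 40·z + 182.
Note conjugate pairs combine to real quadratics: (z − (-1+5i))(z − (-1−5i)) = z² + 2z + 26.
The resulting polynomial has degree 3 and real coefficients as required.

p(z) = z^3 + 9·z^2 + 40·z + 182.


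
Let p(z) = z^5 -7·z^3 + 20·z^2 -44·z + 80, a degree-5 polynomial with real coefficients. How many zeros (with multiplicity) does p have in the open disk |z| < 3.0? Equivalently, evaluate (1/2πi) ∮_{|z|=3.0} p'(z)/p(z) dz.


The zeros of p are: -4, (0 + 2i), (0 - 2i), (2 + 1i), (2 - 1i).
Their magnitudes are: 4, 2, 2, 2.236, 2.236.
Zeros with |z| < R = 3.0: (0 + 2i), (0 - 2i), (2 + 1i), (2 - 1i).
Count = 4.
By the argument principle, (1/2πi) ∮_{|z|=R} p'(z)/p(z) dz equals exactly this count.

Number of zeros inside |z| < 3.0: 4.


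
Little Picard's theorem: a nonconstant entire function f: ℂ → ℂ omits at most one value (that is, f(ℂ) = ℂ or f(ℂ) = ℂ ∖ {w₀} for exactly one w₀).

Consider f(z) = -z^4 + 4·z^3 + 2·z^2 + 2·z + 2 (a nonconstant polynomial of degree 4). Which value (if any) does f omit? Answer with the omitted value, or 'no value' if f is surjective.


Little Picard bounds the complement of f(ℂ) to at most one point.
For every w ∈ ℂ, the equation p(z) − w = 0 is a nonconstant polynomial in z and hence has at least one root by the fundamental theorem of algebra. So p is surjective onto ℂ, omitting no value.

Omitted value: no value.


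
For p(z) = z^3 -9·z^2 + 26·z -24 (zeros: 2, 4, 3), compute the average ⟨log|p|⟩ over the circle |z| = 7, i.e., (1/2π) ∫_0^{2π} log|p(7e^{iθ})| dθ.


Zeros: 2, 3, 4; r = 7.
Inside |z| < r: 2, 3, 4. Outside (|z| ≥ r): ∅.
p(0) = -24, so log|p(0)| = log(24) = 3.1781.
Apply Jensen: I(r) = log|p(0)| + Σ_k log(r/|z_k|), summed over zeros inside |z| < r.
  log(r/|z_k|) for z_k = 2: log(7/2) = 1.2528
  log(r/|z_k|) for z_k = 4: log(7/4) = 0.5596
  log(r/|z_k|) for z_k = 3: log(7/3) = 0.8473
Sum over inside zeros: 2.6597.
I(r) = log|p(0)| + (inside sum) = 3.1781 + 2.6597 = 5.8377.
Closed form (all zeros inside, monic): I(r) = n·log(r) = 3·log(7) = 5.8377. ✓

I(r) ≈ 5.8377.


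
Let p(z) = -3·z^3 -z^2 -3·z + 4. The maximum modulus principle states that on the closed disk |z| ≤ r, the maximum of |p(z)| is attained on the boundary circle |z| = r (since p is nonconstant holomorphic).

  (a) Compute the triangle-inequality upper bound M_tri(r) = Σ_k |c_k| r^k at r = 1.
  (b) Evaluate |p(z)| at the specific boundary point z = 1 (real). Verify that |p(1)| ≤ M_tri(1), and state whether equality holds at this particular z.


Coefficients: c_0 = 4, c_1 = -3, c_2 = -1, c_3 = -3. Radius r = 1.
Part (a). Triangle bound: M_tri(r) = Σ_k |c_k| r^k
  = |4|·1^0 + |-3|·1^1 + |-1|·1^2 + |-3|·1^3
  = 4 + 3 + 1 + 3 = 11.
This bounds M(r) := max_{|z|=r} |p(z)| from above; equality holds iff all terms c_k z^k can be made to align in phase at a single z on |z|=r.
Part (b). At z = 1 (real, on the circle |z| = r):
  p(1) = (4)·1^0 + (-3)·1^1 + (-1)·1^2 + (-3)·1^3 = -3.
  |p(1)| = 3.
Check: |p(1)| = 3 ≤ 11 = M_tri(1). ✓ Equality does not hold at z = 1 (the coefficients have mixed signs, so the terms do not all align in phase there).

M_tri(1) = 11; |p(1)| = 3; equality at z=1: no.


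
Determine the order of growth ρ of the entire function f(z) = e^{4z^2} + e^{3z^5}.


Each summand is entire of order 2 and 5 respectively (as in the single-exponential case). The order of a sum is at most the max of the orders, so ρ ≤ 5. For the lower bound: on |z|=r choose arg z so that 3z^5 is real positive; then |e^{3z^5}| = e^{3r^5} while |e^{4z^2}| ≤ e^{4r^2} = o(e^{3r^5}). So |f| ≥ e^{3r^5}(1 − o(1)) and ρ ≥ 5. Hence ρ = max(2, 5) = 5.
Therefore ρ = 5.

Order ρ = 5.


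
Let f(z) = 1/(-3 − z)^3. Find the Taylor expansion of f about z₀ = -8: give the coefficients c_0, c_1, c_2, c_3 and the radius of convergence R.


Let w = z − z₀, so z = z₀ + w.
Then -3 − z = -3 − (z₀ + w) = (-3 − z₀) − w = 5 − w.
f(z) = 1/(5 − w)^3 = (1/(5)^3) · (1 − w/(5))^{−3}.
By the binomial series (1−u)^{−3} = Σ_{n≥0} C(n+2, 2) u^n for |u|<1, with u = w/(5):
  c_n = C(n+2, 2) / (5)^(n+3).
  c_0 = 1/(5)^3 = 1/125.
  c_1 = 3/(5)^4 = 3/625.
  c_2 = 6/(5)^5 = 6/3125.
  c_3 = 10/(5)^6 = 2/3125.
The series is valid for |w/d| < 1, i.e. |z − z₀| < |d|.
Radius of convergence: R = |-3 − z₀| = |5| = 5 (distance from z₀ to the singularity z = -3).

c_0 = 1/125, c_1 = 3/625, c_2 = 6/3125, c_3 = 2/3125; R = 5.


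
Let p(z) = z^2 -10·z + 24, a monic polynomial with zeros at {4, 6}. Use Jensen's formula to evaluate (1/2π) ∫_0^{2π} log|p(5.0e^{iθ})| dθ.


Zeros: 4, 6; r = 5.0.
Inside |z| < r: 4. Outside (|z| ≥ r): 6.
p(0) = 24, so log|p(0)| = log(24) = 3.1781.
Apply Jensen: I(r) = log|p(0)| + Σ_k log(r/|z_k|), summed over zeros inside |z| < r.
  log(r/|z_k|) for z_k = 4: log(5.0/4) = 0.2231
  Outside zeros (6) contribute nothing to the Jensen sum.
Sum over inside zeros: 0.2231.
I(r) = log|p(0)| + (inside sum) = 3.1781 + 0.2231 = 3.4012.
Note: since some zeros are outside |z| ≤ r, the simplified n·log(r) form does NOT apply — only the inside zeros contribute.

I(r) ≈ 3.4012.


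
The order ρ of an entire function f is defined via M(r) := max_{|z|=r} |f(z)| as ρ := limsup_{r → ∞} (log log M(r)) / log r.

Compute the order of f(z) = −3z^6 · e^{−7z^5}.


M(r) = max_{|z|=r} |-3|·|z|^6·|e^{−7z^5}| = 3·r^6 · e^{7r^5} (the factors attain their maxima compatibly on |z|=r). Then log M(r) = log 3 + 6·log r + 7r^5, dominated by the last term, so log log M(r) ~ 5·log r. The polynomial factor -3z^6 contributes only a log r term and does not affect the order. ρ = 5.
Therefore ρ = 5.

Order ρ = 5.


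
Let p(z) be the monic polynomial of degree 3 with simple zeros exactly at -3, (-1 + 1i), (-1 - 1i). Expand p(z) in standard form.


The polynomial is p(z) = ∏_{α ∈ S} (z − α), where S = {-3, (-1 + 1i), (-1 - 1i)}.
Expanding the product yields: p(z) = z^3 + 5·z^2 + 8·z + 6.
Note conjugate pairs combine to real quadratics: (z − (-1+1i))(z − (-1−1i)) = z² + 2z + 2.
The resulting polynomial has degree 3 and real coefficients as required.

p(z) = z^3 + 5·z^2 + 8·z + 6.


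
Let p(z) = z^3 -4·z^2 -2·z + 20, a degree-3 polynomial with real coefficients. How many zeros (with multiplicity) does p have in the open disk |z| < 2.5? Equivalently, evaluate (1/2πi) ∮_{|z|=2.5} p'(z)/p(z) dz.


The zeros of p are: -2, (3 + 1i), (3 - 1i).
Their magnitudes are: 2, 3.162, 3.162.
Zeros with |z| < R = 2.5: -2.
Count = 1.
By the argument principle, (1/2πi) ∮_{|z|=R} p'(z)/p(z) dz equals exactly this count.

Number of zeros inside |z| < 2.5: 1.


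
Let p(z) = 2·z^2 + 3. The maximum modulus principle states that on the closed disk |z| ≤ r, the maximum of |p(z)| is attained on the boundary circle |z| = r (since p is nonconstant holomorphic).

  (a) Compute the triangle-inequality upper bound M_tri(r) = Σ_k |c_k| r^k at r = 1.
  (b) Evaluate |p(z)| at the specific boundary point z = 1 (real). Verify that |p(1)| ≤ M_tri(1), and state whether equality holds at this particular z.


Coefficients: c_0 = 3, c_1 = 0, c_2 = 2. Radius r = 1.
Part (a). Triangle bound: M_tri(r) = Σ_k |c_k| r^k
  = |3|·1^0 + |0|·1^1 + |2|·1^2
  = 3 + 0 + 2 = 5.
This bounds M(r) := max_{|z|=r} |p(z)| from above; equality holds iff all terms c_k z^k can be made to align in phase at a single z on |z|=r.
Part (b). At z = 1 (real, on the circle |z| = r):
  p(1) = (3)·1^0 + (0)·1^1 + (2)·1^2 = 5.
  |p(1)| = 5.
Since all nonzero coefficients share the same sign, |p(1)| = 5 = M_tri(1); the triangle bound is attained at z = 1, so in fact M(r) = 5.

M_tri(1) = 5; |p(1)| = 5; equality at z=1: yes.


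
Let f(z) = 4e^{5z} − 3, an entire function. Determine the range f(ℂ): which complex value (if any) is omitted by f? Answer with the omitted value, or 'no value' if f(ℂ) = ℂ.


Little Picard bounds the complement of f(ℂ) to at most one point.
e^{5z} is never zero on ℂ, so 4·e^{5z} takes every value in ℂ ∖ {0}. Adding -3 shifts the range to ℂ ∖ {-3}. Thus f omits exactly the value -3.

Omitted value: -3.


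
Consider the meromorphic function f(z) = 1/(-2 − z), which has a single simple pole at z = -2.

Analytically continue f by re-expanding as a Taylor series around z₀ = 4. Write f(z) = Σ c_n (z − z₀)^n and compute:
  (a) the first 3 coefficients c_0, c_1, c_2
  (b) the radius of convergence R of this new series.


Let w = z − z₀, so z = z₀ + w.
Then -2 − z = -2 − (z₀ + w) = (-2 − z₀) − w = -6 − w.
f(z) = 1/(-6 − w) = (1/(-6)) · 1/(1 − w/(-6)) = Σ_{n≥0} w^n / (-6)^(n+1).
So c_n = 1/(-6)^(n+1):
  c_0 = 1/(-6)^1 = -1/6.
  c_1 = 1/(-6)^2 = 1/36.
  c_2 = 1/(-6)^3 = -1/216.
The series is valid for |w/d| < 1, i.e. |z − z₀| < |d|.
Radius of convergence: R = |-2 − z₀| = |-6| = 6 (distance from z₀ to the singularity z = -2).

c_0 = -1/6, c_1 = 1/36, c_2 = -1/216; R = 6.


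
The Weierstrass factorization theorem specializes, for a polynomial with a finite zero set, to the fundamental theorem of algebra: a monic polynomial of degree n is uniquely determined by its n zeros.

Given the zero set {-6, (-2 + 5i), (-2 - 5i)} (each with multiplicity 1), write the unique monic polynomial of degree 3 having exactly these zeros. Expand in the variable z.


The polynomial is p(z) = ∏_{α ∈ S} (z − α), where S = {-6, (-2 + 5i), (-2 - 5i)}.
Expanding the product yields: p(z) = z^3 + 10·z^2 + 53·z + 174.
Note conjugate pairs combine to real quadratics: (z − (-2+5i))(z − (-2−5i)) = z² + 4z + 29.
The resulting polynomial has degree 3 and real coefficients as required.

p(z) = z^3 + 10·z^2 + 53·z + 174.


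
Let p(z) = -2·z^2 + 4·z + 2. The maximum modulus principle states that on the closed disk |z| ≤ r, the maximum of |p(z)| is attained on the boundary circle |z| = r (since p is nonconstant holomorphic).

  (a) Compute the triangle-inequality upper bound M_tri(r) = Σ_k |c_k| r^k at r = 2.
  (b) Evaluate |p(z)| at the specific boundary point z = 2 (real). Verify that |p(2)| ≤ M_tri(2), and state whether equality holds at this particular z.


Coefficients: c_0 = 2, c_1 = 4, c_2 = -2. Radius r = 2.
Part (a). Triangle bound: M_tri(r) = Σ_k |c_k| r^k
  = |2|·2^0 + |4|·2^1 + |-2|·2^2
  = 2 + 8 + 8 = 18.
This bounds M(r) := max_{|z|=r} |p(z)| from above; equality holds iff all terms c_k z^k can be made to align in phase at a single z on |z|=r.
Part (b). At z = 2 (real, on the circle |z| = r):
  p(2) = (2)·2^0 + (4)·2^1 + (-2)·2^2 = 2.
  |p(2)| = 2.
Check: |p(2)| = 2 ≤ 18 = M_tri(2). ✓ Equality does not hold at z = 2 (the coefficients have mixed signs, so the terms do not all align in phase there).

M_tri(2) = 18; |p(2)| = 2; equality at z=2: no.


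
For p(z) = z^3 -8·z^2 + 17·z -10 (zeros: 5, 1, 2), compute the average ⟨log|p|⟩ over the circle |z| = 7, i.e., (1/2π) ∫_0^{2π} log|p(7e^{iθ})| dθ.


Zeros: 1, 2, 5; r = 7.
Inside |z| < r: 1, 2, 5. Outside (|z| ≥ r): ∅.
p(0) = -10, so log|p(0)| = log(10) = 2.3026.
Apply Jensen: I(r) = log|p(0)| + Σ_k log(r/|z_k|), summed over zeros inside |z| < r.
  log(r/|z_k|) for z_k = 5: log(7/5) = 0.3365
  log(r/|z_k|) for z_k = 1: log(7/1) = 1.9459
  log(r/|z_k|) for z_k = 2: log(7/2) = 1.2528
Sum over inside zeros: 3.5351.
I(r) = log|p(0)| + (inside sum) = 2.3026 + 3.5351 = 5.8377.
Closed form (all zeros inside, monic): I(r) = n·log(r) = 3·log(7) = 5.8377. ✓

I(r) ≈ 5.8377.


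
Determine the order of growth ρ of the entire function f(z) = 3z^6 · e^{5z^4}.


M(r) = max_{|z|=r} |3|·|z|^6·|e^{5z^4}| = 3·r^6 · e^{5r^4} (the factors attain their maxima compatibly on |z|=r). Then log M(r) = log 3 + 6·log r + 5r^4, dominated by the last term, so log log M(r) ~ 4·log r. The polynomial factor 3z^6 contributes only a log r term and does not affect the order. ρ = 4.
Therefore ρ = 4.

Order ρ = 4.


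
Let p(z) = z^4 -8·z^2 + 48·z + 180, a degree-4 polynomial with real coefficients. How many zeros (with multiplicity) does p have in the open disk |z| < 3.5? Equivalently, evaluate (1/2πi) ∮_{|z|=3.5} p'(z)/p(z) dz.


The zeros of p are: (3 + 3i), (3 - 3i), (-3 + 1i), (-3 - 1i).
Their magnitudes are: 4.243, 4.243, 3.162, 3.162.
Zeros with |z| < R = 3.5: (-3 + 1i), (-3 - 1i).
Count = 2.
By the argument principle, (1/2πi) ∮_{|z|=R} p'(z)/p(z) dz equals exactly this count.

Number of zeros inside |z| < 3.5: 2.


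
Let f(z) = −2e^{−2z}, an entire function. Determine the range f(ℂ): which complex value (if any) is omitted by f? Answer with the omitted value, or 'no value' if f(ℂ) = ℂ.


Little Picard bounds the complement of f(ℂ) to at most one point.
e^{−2z} is never zero on ℂ, so -2·e^{−2z} takes every value in ℂ ∖ {0}. Adding 0 shifts the range to ℂ ∖ {0}. Thus f omits exactly the value 0.

Omitted value: 0.


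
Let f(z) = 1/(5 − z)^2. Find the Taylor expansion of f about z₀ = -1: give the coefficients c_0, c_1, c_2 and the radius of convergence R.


Let w = z − z₀, so z = z₀ + w.
Then 5 − z = 5 − (z₀ + w) = (5 − z₀) − w = 6 − w.
f(z) = 1/(6 − w)^2 = (1/(6)^2) · (1 − w/(6))^{−2}.
By the binomial series (1−u)^{−2} = Σ_{n≥0} C(n+1, 1) u^n for |u|<1, with u = w/(6):
  c_n = C(n+1, 1) / (6)^(n+2).
  c_0 = 1/(6)^2 = 1/36.
  c_1 = 2/(6)^3 = 1/108.
  c_2 = 3/(6)^4 = 1/432.
The series is valid for |w/d| < 1, i.e. |z − z₀| < |d|.
Radius of convergence: R = |5 − z₀| = |6| = 6 (distance from z₀ to the singularity z = 5).

c_0 = 1/36, c_1 = 1/108, c_2 = 1/432; R = 6.


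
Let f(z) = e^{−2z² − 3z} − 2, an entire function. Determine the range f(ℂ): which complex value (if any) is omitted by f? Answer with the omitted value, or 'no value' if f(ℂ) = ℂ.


Little Picard bounds the complement of f(ℂ) to at most one point.
The exponent g(z) = −2z² − 3z is a nonconstant polynomial, hence surjective onto ℂ. So e^{g(z)} takes every value in {e^w : w ∈ ℂ} = ℂ ∖ {0}. Adding -2 shifts the range to ℂ ∖ {-2}. f omits exactly -2.

Omitted value: -2.


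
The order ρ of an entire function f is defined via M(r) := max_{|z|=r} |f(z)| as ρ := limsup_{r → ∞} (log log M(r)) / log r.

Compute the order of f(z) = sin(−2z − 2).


sin(w) is a linear combination of e^{iw} and e^{−iw} (or e^w, e^{−w} in the hyperbolic case), so |sin(w)| ≤ e^{|w|}. With w = −2z − 2, |w| ≤ 2|z| + 2 = 2r + 2 on |z| = r, giving M(r) ≤ e^{2r + 2}, so ρ ≤ 1. On a suitable ray (z = it for sin/cos; z = t for sinh/cosh, t real → ∞), |sin(−2z − 2)| grows like e^{2|t|}/2, so ρ ≥ 1. Hence ρ = 1.
Therefore ρ = 1.

Order ρ = 1.


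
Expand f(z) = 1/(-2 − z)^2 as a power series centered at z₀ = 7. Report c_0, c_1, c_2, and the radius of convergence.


Let w = z − z₀, so z = z₀ + w.
Then -2 − z = -2 − (z₀ + w) = (-2 − z₀) − w = -9 − w.
f(z) = 1/(-9 − w)^2 = (1/(-9)^2) · (1 − w/(-9))^{−2}.
By the binomial series (1−u)^{−2} = Σ_{n≥0} C(n+1, 1) u^n for |u|<1, with u = w/(-9):
  c_n = C(n+1, 1) / (-9)^(n+2).
  c_0 = 1/(-9)^2 = 1/81.
  c_1 = 2/(-9)^3 = -2/729.
  c_2 = 3/(-9)^4 = 1/2187.
The series is valid for |w/d| < 1, i.e. |z − z₀| < |d|.
Radius of convergence: R = |-2 − z₀| = |-9| = 9 (distance from z₀ to the singularity z = -2).

c_0 = 1/81, c_1 = -2/729, c_2 = 1/2187; R = 9.


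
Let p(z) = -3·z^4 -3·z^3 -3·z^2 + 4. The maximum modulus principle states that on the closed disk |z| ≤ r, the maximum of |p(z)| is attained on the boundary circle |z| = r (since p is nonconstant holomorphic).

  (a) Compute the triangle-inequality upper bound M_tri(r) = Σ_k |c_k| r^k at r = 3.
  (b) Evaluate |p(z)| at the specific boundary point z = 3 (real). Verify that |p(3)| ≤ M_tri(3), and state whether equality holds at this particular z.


Coefficients: c_0 = 4, c_1 = 0, c_2 = -3, c_3 = -3, c_4 = -3. Radius r = 3.
Part (a). Triangle bound: M_tri(r) = Σ_k |c_k| r^k
  = |4|·3^0 + |0|·3^1 + |-3|·3^2 + |-3|·3^3 + |-3|·3^4
  = 4 + 0 + 27 + 81 + 243 = 355.
This bounds M(r) := max_{|z|=r} |p(z)| from above; equality holds iff all terms c_k z^k can be made to align in phase at a single z on |z|=r.
Part (b). At z = 3 (real, on the circle |z| = r):
  p(3) = (4)·3^0 + (0)·3^1 + (-3)·3^2 + (-3)·3^3 + (-3)·3^4 = -347.
  |p(3)| = 347.
Check: |p(3)| = 347 ≤ 355 = M_tri(3). ✓ Equality does not hold at z = 3 (the coefficients have mixed signs, so the terms do not all align in phase there).

M_tri(3) = 355; |p(3)| = 347; equality at z=3: no.


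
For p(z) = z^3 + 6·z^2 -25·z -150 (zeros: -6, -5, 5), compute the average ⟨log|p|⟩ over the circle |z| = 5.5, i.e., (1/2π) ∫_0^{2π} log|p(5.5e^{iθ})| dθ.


Zeros: -6, -5, 5; r = 5.5.
Inside |z| < r: -5, 5. Outside (|z| ≥ r): -6.
p(0) = -150, so log|p(0)| = log(150) = 5.0106.
Apply Jensen: I(r) = log|p(0)| + Σ_k log(r/|z_k|), summed over zeros inside |z| < r.
  log(r/|z_k|) for z_k = -5: log(5.5/5) = 0.0953
  log(r/|z_k|) for z_k = 5: log(5.5/5) = 0.0953
  Outside zeros (-6) contribute nothing to the Jensen sum.
Sum over inside zeros: 0.1906.
I(r) = log|p(0)| + (inside sum) = 5.0106 + 0.1906 = 5.2013.
Note: since some zeros are outside |z| ≤ r, the simplified n·log(r) form does NOT apply — only the inside zeros contribute.

I(r) ≈ 5.2013.


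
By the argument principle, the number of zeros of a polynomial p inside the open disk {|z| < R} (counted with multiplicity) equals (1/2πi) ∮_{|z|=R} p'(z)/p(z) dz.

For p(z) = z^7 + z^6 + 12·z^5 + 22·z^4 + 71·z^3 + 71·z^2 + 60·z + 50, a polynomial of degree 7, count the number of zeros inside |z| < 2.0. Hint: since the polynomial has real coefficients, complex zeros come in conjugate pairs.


The zeros of p are: (0 + 1i), (0 - 1i), (-1 + 2i), (-1 - 2i), (1 + 3i), (1 - 3i), -1.
Their magnitudes are: 1, 1, 2.236, 2.236, 3.162, 3.162, 1.
Zeros with |z| < R = 2.0: (0 + 1i), (0 - 1i), -1.
Count = 3.
By the argument principle, (1/2πi) ∮_{|z|=R} p'(z)/p(z) dz equals exactly this count.

Number of zeros inside |z| < 2.0: 3.


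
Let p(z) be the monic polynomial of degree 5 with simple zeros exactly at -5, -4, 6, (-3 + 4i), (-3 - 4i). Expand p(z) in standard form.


The polynomial is p(z) = ∏_{α ∈ S} (z − α), where S = {-5, -4, 6, (-3 + 4i), (-3 - 4i)}.
Expanding the product yields: p(z) = z^5 + 9·z^4 + 9·z^3 -249·z^2 -1570·z -3000.
Note conjugate pairs combine to real quadratics: (z − (-3+4i))(z − (-3−4i)) = z² + 6z + 25.
The resulting polynomial has degree 5 and real coefficients as required.

p(z) = z^5 + 9·z^4 + 9·z^3 -249·z^2 -1570·z -3000.


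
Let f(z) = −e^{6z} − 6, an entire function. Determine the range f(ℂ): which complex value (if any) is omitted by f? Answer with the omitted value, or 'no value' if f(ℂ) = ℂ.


Little Picard bounds the complement of f(ℂ) to at most one point.
e^{6z} is never zero on ℂ, so -1·e^{6z} takes every value in ℂ ∖ {0}. Adding -6 shifts the range to ℂ ∖ {-6}. Thus f omits exactly the value -6.

Omitted value: -6.


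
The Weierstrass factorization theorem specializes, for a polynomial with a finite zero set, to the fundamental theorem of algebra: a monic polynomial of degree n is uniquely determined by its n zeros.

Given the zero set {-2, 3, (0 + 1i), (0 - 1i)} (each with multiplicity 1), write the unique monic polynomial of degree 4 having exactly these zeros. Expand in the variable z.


The polynomial is p(z) = ∏_{α ∈ S} (z − α), where S = {-2, 3, (0 + 1i), (0 - 1i)}.
Expanding the product yields: p(z) = z^4 -z^3 -5·z^2 -z -6.
Note conjugate pairs combine to real quadratics: (z − (0+1i))(z − (0−1i)) = z² + 1.
The resulting polynomial has degree 4 and real coefficients as required.

p(z) = z^4 -z^3 -5·z^2 -z -6.


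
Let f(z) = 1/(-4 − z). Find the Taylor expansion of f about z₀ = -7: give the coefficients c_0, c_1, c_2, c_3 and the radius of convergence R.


Let w = z − z₀, so z = z₀ + w.
Then -4 − z = -4 − (z₀ + w) = (-4 − z₀) − w = 3 − w.
f(z) = 1/(3 − w) = (1/(3)) · 1/(1 − w/(3)) = Σ_{n≥0} w^n / (3)^(n+1).
So c_n = 1/(3)^(n+1):
  c_0 = 1/(3)^1 = 1/3.
  c_1 = 1/(3)^2 = 1/9.
  c_2 = 1/(3)^3 = 1/27.
  c_3 = 1/(3)^4 = 1/81.
The series is valid for |w/d| < 1, i.e. |z − z₀| < |d|.
Radius of convergence: R = |-4 − z₀| = |3| = 3 (distance from z₀ to the singularity z = -4).

c_0 = 1/3, c_1 = 1/9, c_2 = 1/27, c_3 = 1/81; R = 3.


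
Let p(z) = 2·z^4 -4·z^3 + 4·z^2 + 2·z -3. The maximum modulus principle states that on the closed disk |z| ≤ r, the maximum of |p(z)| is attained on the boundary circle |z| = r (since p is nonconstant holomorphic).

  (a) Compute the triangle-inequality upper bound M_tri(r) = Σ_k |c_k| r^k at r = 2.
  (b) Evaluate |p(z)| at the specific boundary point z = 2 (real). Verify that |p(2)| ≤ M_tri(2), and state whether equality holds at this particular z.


Coefficients: c_0 = -3, c_1 = 2, c_2 = 4, c_3 = -4, c_4 = 2. Radius r = 2.
Part (a). Triangle bound: M_tri(r) = Σ_k |c_k| r^k
  = |-3|·2^0 + |2|·2^1 + |4|·2^2 + |-4|·2^3 + |2|·2^4
  = 3 + 4 + 16 + 32 + 32 = 87.
This bounds M(r) := max_{|z|=r} |p(z)| from above; equality holds iff all terms c_k z^k can be made to align in phase at a single z on |z|=r.
Part (b). At z = 2 (real, on the circle |z| = r):
  p(2) = (-3)·2^0 + (2)·2^1 + (4)·2^2 + (-4)·2^3 + (2)·2^4 = 17.
  |p(2)| = 17.
Check: |p(2)| = 17 ≤ 87 = M_tri(2). ✓ Equality does not hold at z = 2 (the coefficients have mixed signs, so the terms do not all align in phase there).

M_tri(2) = 87; |p(2)| = 17; equality at z=2: no.


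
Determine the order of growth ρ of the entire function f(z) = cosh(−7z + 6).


cosh(w) is a linear combination of e^{iw} and e^{−iw} (or e^w, e^{−w} in the hyperbolic case), so |cosh(w)| ≤ e^{|w|}. With w = −7z + 6, |w| ≤ 7|z| + 6 = 7r + 6 on |z| = r, giving M(r) ≤ e^{7r + 6}, so ρ ≤ 1. On a suitable ray (z = it for sin/cos; z = t for sinh/cosh, t real → ∞), |cosh(−7z + 6)| grows like e^{7|t|}/2, so ρ ≥ 1. Hence ρ = 1.
Therefore ρ = 1.

Order ρ = 1.


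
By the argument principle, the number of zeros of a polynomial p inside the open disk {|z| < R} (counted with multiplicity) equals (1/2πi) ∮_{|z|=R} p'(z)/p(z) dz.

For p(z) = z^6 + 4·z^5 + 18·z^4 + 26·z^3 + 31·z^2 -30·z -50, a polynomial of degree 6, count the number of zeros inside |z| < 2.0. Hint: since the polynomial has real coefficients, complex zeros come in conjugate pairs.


The zeros of p are: (-1 + 2i), (-1 - 2i), 1, (-1 + 3i), (-1 - 3i), -1.
Their magnitudes are: 2.236, 2.236, 1, 3.162, 3.162, 1.
Zeros with |z| < R = 2.0: 1, -1.
Count = 2.
By the argument principle, (1/2πi) ∮_{|z|=R} p'(z)/p(z) dz equals exactly this count.

Number of zeros inside |z| < 2.0: 2.


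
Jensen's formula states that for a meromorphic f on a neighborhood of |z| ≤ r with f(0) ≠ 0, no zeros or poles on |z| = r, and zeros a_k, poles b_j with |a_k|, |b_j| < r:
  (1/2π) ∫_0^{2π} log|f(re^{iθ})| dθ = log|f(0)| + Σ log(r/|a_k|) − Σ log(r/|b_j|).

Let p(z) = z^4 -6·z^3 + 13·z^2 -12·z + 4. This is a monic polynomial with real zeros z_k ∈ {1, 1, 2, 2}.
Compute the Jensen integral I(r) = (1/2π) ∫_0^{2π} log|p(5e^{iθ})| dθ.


Zeros: 1, 1, 2, 2; r = 5.
Inside |z| < r: 1, 1, 2, 2. Outside (|z| ≥ r): ∅.
p(0) = 4, so log|p(0)| = log(4) = 1.3863.
Apply Jensen: I(r) = log|p(0)| + Σ_k log(r/|z_k|), summed over zeros inside |z| < r.
  log(r/|z_k|) for z_k = 1: log(5/1) = 1.6094
  log(r/|z_k|) for z_k = 1: log(5/1) = 1.6094
  log(r/|z_k|) for z_k = 2: log(5/2) = 0.9163
  log(r/|z_k|) for z_k = 2: log(5/2) = 0.9163
Sum over inside zeros: 5.0515.
I(r) = log|p(0)| + (inside sum) = 1.3863 + 5.0515 = 6.4378.
Closed form (all zeros inside, monic): I(r) = n·log(r) = 4·log(5) = 6.4378. ✓

I(r) ≈ 6.4378.


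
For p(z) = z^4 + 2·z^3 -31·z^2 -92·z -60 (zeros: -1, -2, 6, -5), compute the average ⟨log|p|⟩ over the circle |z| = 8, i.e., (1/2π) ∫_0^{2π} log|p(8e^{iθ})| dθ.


Zeros: -5, -2, -1, 6; r = 8.
Inside |z| < r: -5, -2, -1, 6. Outside (|z| ≥ r): ∅.
p(0) = -60, so log|p(0)| = log(60) = 4.0943.
Apply Jensen: I(r) = log|p(0)| + Σ_k log(r/|z_k|), summed over zeros inside |z| < r.
  log(r/|z_k|) for z_k = -1: log(8/1) = 2.0794
  log(r/|z_k|) for z_k = -2: log(8/2) = 1.3863
  log(r/|z_k|) for z_k = 6: log(8/6) = 0.2877
  log(r/|z_k|) for z_k = -5: log(8/5) = 0.4700
Sum over inside zeros: 4.2234.
I(r) = log|p(0)| + (inside sum) = 4.0943 + 4.2234 = 8.3178.
Closed form (all zeros inside, monic): I(r) = n·log(r) = 4·log(8) = 8.3178. ✓

I(r) ≈ 8.3178.


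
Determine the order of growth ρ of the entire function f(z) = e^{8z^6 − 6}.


|e^{8z^6 − 6}| = e^{Re(8·z^6) + -6} ≤ e^{8|z|^6 + -6} = e^{8r^6 + -6} on |z| = r, so ρ ≤ 6. Choosing z on |z|=r so that 8·z^6 is real positive (always possible by picking arg z appropriately) gives |f(z)| = e^{8r^6 + -6}, matching the bound. The additive constant -6 does not affect log log M(r) ~ 6·log r. Hence ρ = 6.
Therefore ρ = 6.

Order ρ = 6.


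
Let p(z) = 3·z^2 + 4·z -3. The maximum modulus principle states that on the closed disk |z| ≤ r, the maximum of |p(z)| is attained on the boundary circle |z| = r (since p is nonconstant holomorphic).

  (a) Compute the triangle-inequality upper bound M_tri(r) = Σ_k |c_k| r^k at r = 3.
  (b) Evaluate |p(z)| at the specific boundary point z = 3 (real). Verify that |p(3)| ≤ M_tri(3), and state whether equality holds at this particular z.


Coefficients: c_0 = -3, c_1 = 4, c_2 = 3. Radius r = 3.
Part (a). Triangle bound: M_tri(r) = Σ_k |c_k| r^k
  = |-3|·3^0 + |4|·3^1 + |3|·3^2
  = 3 + 12 + 27 = 42.
This bounds M(r) := max_{|z|=r} |p(z)| from above; equality holds iff all terms c_k z^k can be made to align in phase at a single z on |z|=r.
Part (b). At z = 3 (real, on the circle |z| = r):
  p(3) = (-3)·3^0 + (4)·3^1 + (3)·3^2 = 36.
  |p(3)| = 36.
Check: |p(3)| = 36 ≤ 42 = M_tri(3). ✓ Equality does not hold at z = 3 (the coefficients have mixed signs, so the terms do not all align in phase there).

M_tri(3) = 42; |p(3)| = 36; equality at z=3: no.


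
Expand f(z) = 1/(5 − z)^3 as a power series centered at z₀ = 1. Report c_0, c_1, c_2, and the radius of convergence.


Let w = z − z₀, so z = z₀ + w.
Then 5 − z = 5 − (z₀ + w) = (5 − z₀) − w = 4 − w.
f(z) = 1/(4 − w)^3 = (1/(4)^3) · (1 − w/(4))^{−3}.
By the binomial series (1−u)^{−3} = Σ_{n≥0} C(n+2, 2) u^n for |u|<1, with u = w/(4):
  c_n = C(n+2, 2) / (4)^(n+3).
  c_0 = 1/(4)^3 = 1/64.
  c_1 = 3/(4)^4 = 3/256.
  c_2 = 6/(4)^5 = 3/512.
The series is valid for |w/d| < 1, i.e. |z − z₀| < |d|.
Radius of convergence: R = |5 − z₀| = |4| = 4 (distance from z₀ to the singularity z = 5).

c_0 = 1/64, c_1 = 3/256, c_2 = 3/512; R = 4.


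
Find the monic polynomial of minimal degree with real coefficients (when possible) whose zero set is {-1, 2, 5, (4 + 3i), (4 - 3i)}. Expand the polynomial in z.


The polynomial is p(z) = ∏_{α ∈ S} (z − α), where S = {-1, 2, 5, (4 + 3i), (4 - 3i)}.
Expanding the product yields: p(z) = z^5 -14·z^4 + 76·z^3 -164·z^2 -5·z + 250.
Note conjugate pairs combine to real quadratics: (z − (4+3i))(z − (4−3i)) = z² − 8z + 25.
The resulting polynomial has degree 5 and real coefficients as required.

p(z) = z^5 -14·z^4 + 76·z^3 -164·z^2 -5·z + 250.


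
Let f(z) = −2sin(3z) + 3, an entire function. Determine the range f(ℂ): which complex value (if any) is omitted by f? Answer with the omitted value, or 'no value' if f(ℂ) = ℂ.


Little Picard bounds the complement of f(ℂ) to at most one point.
sin is entire and surjective onto ℂ: for every w ∈ ℂ, sin(ζ) = w has a solution ζ ∈ ℂ (e.g., via the complex inverse arcsin). With ζ = 3z this gives z = ζ/(3). Then -2·sin(3z) takes every value in -2·ℂ = ℂ, and adding 3 is a bijection of ℂ. So f is surjective and omits no value. (Note: only on the real line is sin bounded by [−1, 1].)

Omitted value: no value.


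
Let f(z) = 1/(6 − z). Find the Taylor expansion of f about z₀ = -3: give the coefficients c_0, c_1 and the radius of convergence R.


Let w = z − z₀, so z = z₀ + w.
Then 6 − z = 6 − (z₀ + w) = (6 − z₀) − w = 9 − w.
f(z) = 1/(9 − w) = (1/(9)) · 1/(1 − w/(9)) = Σ_{n≥0} w^n / (9)^(n+1).
So c_n = 1/(9)^(n+1):
  c_0 = 1/(9)^1 = 1/9.
  c_1 = 1/(9)^2 = 1/81.
The series is valid for |w/d| < 1, i.e. |z − z₀| < |d|.
Radius of convergence: R = |6 − z₀| = |9| = 9 (distance from z₀ to the singularity z = 6).

c_0 = 1/9, c_1 = 1/81; R = 9.


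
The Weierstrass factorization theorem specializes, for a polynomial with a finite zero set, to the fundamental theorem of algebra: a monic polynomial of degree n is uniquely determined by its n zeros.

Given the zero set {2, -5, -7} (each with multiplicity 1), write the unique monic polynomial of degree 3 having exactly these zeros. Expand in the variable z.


The polynomial is p(z) = ∏_{α ∈ S} (z − α), where S = {2, -5, -7}.
Expanding the product yields: p(z) = z^3 + 10·z^2 + 11·z -70.
The resulting polynomial has degree 3 and real coefficients as required.

p(z) = z^3 + 10·z^2 + 11·z -70.


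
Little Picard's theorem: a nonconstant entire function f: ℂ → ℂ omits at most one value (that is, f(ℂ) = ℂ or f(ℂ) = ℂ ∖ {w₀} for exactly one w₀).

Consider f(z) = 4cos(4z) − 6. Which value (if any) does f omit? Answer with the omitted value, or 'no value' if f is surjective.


Little Picard bounds the complement of f(ℂ) to at most one point.
cos is entire and surjective onto ℂ: for every w ∈ ℂ, cos(ζ) = w has a solution ζ ∈ ℂ (e.g., via the complex inverse arccos). With ζ = 4z this gives z = ζ/(4). Then 4·cos(4z) takes every value in 4·ℂ = ℂ, and adding -6 is a bijection of ℂ. So f is surjective and omits no value. (Note: only on the real line is cos bounded by [−1, 1].)

Omitted value: no value.


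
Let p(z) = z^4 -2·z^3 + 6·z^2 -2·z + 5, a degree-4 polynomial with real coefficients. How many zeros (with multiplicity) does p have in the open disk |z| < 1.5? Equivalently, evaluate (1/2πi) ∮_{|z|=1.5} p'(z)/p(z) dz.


The zeros of p are: (1 + 2i), (1 - 2i), (0 + 1i), (0 - 1i).
Their magnitudes are: 2.236, 2.236, 1, 1.
Zeros with |z| < R = 1.5: (0 + 1i), (0 - 1i).
Count = 2.
By the argument principle, (1/2πi) ∮_{|z|=R} p'(z)/p(z) dz equals exactly this count.

Number of zeros inside |z| < 1.5: 2.


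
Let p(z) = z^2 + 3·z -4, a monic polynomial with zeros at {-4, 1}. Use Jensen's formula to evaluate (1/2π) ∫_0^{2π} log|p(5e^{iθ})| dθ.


Zeros: -4, 1; r = 5.
Inside |z| < r: -4, 1. Outside (|z| ≥ r): ∅.
p(0) = -4, so log|p(0)| = log(4) = 1.3863.
Apply Jensen: I(r) = log|p(0)| + Σ_k log(r/|z_k|), summed over zeros inside |z| < r.
  log(r/|z_k|) for z_k = -4: log(5/4) = 0.2231
  log(r/|z_k|) for z_k = 1: log(5/1) = 1.6094
Sum over inside zeros: 1.8326.
I(r) = log|p(0)| + (inside sum) = 1.3863 + 1.8326 = 3.2189.
Closed form (all zeros inside, monic): I(r) = n·log(r) = 2·log(5) = 3.2189. ✓

I(r) ≈ 3.2189.
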